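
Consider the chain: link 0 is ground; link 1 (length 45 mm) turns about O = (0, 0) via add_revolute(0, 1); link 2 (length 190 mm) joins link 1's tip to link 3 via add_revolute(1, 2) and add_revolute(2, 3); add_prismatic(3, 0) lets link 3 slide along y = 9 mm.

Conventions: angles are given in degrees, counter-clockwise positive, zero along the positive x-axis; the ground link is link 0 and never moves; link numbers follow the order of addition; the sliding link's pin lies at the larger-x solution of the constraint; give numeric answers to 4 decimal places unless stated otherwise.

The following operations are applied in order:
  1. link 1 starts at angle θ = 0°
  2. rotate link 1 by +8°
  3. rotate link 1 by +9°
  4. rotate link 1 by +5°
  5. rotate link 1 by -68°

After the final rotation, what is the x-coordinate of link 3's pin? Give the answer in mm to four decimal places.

geometry: r = 45 mm, L = 190 mm, e = 9 mm; θ starts at 0°
rotate link 1 by +8°: θ ← 0° +8° = 8°
rotate link 1 by +9°: θ ← 8° +9° = 17°
rotate link 1 by +5°: θ ← 17° +5° = 22°
rotate link 1 by -68°: θ ← 22° -68° = -46°
crank pin P = (r cos θ, r sin θ) = (31.259627, -32.370291)
h = r sin θ − e = -32.370291 − 9 = -41.370291
x = r cos θ + √(L² − h²) = 31.259627 + 185.441363 = 216.700989

216.7010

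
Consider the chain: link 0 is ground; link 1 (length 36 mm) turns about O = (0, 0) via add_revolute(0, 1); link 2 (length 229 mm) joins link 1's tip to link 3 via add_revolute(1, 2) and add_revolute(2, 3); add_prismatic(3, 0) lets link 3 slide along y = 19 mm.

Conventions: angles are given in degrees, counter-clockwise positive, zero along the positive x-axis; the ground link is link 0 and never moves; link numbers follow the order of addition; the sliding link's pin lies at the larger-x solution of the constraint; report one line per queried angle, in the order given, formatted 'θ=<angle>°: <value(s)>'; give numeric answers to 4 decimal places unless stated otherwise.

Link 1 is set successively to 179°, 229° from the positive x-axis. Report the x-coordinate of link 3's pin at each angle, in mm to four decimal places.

geometry: r = 36 mm, L = 229 mm, e = 19 mm
θ=179°: crank pin P = (r cos θ, r sin θ) = (-35.994517, 0.628287)
θ=179°: h = r sin θ − e = 0.628287 − 19 = -18.371713
θ=179°: x = r cos θ + √(L² − h²) = -35.994517 + 228.261867 = 192.267350
θ=229°: crank pin P = (r cos θ, r sin θ) = (-23.618125, -27.169545)
θ=229°: h = r sin θ − e = -27.169545 − 19 = -46.169545
θ=229°: x = r cos θ + √(L² − h²) = -23.618125 + 224.297510 = 200.679385

θ=179°: 192.2674
θ=229°: 200.6794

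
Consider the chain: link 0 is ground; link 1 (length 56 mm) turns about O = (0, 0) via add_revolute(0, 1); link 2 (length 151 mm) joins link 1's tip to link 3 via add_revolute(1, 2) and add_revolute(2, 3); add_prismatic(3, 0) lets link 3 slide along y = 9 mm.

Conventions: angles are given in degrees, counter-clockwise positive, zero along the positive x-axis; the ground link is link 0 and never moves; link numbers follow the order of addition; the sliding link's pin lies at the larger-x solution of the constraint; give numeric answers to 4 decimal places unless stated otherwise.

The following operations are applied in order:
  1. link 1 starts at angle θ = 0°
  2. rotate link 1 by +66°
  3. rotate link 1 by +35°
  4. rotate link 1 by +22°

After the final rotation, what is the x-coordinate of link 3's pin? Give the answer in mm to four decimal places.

geometry: r = 56 mm, L = 151 mm, e = 9 mm; θ starts at 0°
rotate link 1 by +66°: θ ← 0° +66° = 66°
rotate link 1 by +35°: θ ← 66° +35° = 101°
rotate link 1 by +22°: θ ← 101° +22° = 123°
crank pin P = (r cos θ, r sin θ) = (-30.499786, 46.965552)
h = r sin θ − e = 46.965552 − 9 = 37.965552
x = r cos θ + √(L² − h²) = -30.499786 + 146.149297 = 115.649511

115.6495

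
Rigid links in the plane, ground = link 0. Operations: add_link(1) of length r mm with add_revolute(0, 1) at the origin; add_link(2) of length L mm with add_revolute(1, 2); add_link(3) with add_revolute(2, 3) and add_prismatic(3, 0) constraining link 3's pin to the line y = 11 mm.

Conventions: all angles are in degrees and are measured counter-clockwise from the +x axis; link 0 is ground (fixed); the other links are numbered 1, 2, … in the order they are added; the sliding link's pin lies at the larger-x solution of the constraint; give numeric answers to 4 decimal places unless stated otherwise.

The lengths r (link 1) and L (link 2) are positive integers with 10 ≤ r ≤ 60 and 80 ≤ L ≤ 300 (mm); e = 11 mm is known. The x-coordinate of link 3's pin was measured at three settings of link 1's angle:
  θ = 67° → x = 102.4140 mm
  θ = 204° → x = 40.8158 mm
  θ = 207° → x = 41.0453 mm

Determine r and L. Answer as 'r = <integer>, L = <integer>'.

constraint per measurement: (x − r cos θ)² + (r sin θ − e)² = L²
subtracting the θ₁ and θ₂ equations cancels the r² and L² terms:
r = (x₁² − x₂²) / (2[(x₁cos θ₁ + e sin θ₁) − (x₂cos θ₂ + e sin θ₂)]) = 48.0000 → r = 48
L² = (x₁ − r cos θ₁)² + (r sin θ₁ − e)² = 8100.0058 → L = 90.0000 → L = 90
check at θ₃=207°: x = 41.0453 (printed 41.0453) ✓

r = 48, L = 90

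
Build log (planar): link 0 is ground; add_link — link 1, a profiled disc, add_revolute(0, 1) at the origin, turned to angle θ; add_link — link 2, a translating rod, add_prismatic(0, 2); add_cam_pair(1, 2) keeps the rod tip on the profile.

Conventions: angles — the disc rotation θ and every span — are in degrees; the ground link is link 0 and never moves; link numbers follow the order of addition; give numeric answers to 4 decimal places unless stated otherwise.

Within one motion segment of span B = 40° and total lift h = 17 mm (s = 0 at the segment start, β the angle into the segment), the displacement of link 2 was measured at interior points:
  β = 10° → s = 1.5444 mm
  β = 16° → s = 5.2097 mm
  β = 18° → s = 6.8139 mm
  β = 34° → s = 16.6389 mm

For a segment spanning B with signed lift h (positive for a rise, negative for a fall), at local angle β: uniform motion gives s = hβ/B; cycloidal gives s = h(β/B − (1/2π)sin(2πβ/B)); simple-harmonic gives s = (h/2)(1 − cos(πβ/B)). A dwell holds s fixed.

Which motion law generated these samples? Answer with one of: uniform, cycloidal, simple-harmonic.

candidates at β/B = r: uniform s = h·r (linear in β); cycloidal s = h·(r − sin(2πr)/(2π)); simple-harmonic s = (h/2)(1 − cos(πr))
β=10°: printed 1.5444 | uniform 4.2500, cycloidal 1.5444, simple-harmonic 2.4896
β=16°: printed 5.2097 | uniform 6.8000, cycloidal 5.2097, simple-harmonic 5.8734
β=18°: printed 6.8139 | uniform 7.6500, cycloidal 6.8139, simple-harmonic 7.1703
β=34°: printed 16.6389 | uniform 14.4500, cycloidal 16.6389, simple-harmonic 16.0736
only one law matches every sample → cycloidal

cycloidal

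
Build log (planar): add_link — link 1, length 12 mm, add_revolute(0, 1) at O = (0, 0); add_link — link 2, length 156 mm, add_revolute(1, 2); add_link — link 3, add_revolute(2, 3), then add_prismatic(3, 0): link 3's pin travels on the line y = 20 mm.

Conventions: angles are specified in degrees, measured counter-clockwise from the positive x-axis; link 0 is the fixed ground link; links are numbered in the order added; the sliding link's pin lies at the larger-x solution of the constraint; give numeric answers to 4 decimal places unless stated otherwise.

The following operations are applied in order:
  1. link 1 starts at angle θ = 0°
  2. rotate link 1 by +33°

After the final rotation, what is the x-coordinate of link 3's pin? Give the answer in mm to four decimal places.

geometry: r = 12 mm, L = 156 mm, e = 20 mm; θ starts at 0°
rotate link 1 by +33°: θ ← 0° +33° = 33°
crank pin P = (r cos θ, r sin θ) = (10.064047, 6.535668)
h = r sin θ − e = 6.535668 − 20 = -13.464332
x = r cos θ + √(L² − h²) = 10.064047 + 155.417862 = 165.481909

165.4819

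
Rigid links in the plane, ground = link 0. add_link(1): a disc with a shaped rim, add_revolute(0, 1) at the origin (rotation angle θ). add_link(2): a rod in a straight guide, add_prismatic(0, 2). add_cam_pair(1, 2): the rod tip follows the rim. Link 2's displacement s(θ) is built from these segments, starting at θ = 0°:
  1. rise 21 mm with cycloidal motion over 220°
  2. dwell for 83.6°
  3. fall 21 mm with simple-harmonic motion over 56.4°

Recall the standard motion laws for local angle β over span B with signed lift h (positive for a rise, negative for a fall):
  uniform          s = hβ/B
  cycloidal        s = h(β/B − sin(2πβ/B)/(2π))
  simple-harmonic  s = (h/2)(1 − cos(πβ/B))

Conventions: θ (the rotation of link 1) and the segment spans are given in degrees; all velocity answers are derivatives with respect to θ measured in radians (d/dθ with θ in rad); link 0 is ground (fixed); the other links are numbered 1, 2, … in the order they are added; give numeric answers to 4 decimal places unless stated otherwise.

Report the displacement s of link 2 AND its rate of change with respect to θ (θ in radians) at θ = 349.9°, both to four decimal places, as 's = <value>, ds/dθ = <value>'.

segment 1 (0° to 220°, cycloidal, h = 21) is passed completely: s = 0.0000 + (21) = 21.0000
segment 2 (220° to 303.6°, dwell): s unchanged at 21.0000
θ = 349.9° falls in segment 3 (303.6° to 360°, simple-harmonic, h = -21): β = 349.9 − 303.6 = 46.3°, B = 56.4°; Δs = -21/2·(1 − cos(π·0.8209)) = -19.3817; s = 21.0000 − 19.3817 = 1.6183
velocity in seg [303.6°–360°] (simple-harmonic), θ in radians: β = 46.3° = 0.8081 rad, B = 56.4° = 0.9844 rad; ds/dθ = (πh/(2B)) sin(πβ/B) = (π·(-21)/(2·0.9844)) sin(π·0.8209) = -17.873869 mm/rad

s = 1.6183, ds/dθ = -17.8739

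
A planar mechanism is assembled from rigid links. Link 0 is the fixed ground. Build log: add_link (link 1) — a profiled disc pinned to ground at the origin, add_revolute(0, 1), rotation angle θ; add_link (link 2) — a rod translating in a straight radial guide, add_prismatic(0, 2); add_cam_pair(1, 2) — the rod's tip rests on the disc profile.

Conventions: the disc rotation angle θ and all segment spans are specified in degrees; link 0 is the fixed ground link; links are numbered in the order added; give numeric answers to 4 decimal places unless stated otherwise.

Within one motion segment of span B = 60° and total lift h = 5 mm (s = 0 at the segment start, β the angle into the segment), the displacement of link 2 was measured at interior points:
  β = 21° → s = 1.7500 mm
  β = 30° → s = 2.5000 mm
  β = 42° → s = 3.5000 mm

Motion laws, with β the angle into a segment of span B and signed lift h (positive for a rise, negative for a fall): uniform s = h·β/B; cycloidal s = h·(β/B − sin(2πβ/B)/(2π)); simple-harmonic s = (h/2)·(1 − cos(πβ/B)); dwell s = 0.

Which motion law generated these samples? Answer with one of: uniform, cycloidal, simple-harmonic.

candidates at β/B = r: uniform s = h·r (linear in β); cycloidal s = h·(r − sin(2πr)/(2π)); simple-harmonic s = (h/2)(1 − cos(πr))
β=21°: printed 1.7500 | uniform 1.7500, cycloidal 1.1062, simple-harmonic 1.3650
β=30°: printed 2.5000 | uniform 2.5000, cycloidal 2.5000, simple-harmonic 2.5000
β=42°: printed 3.5000 | uniform 3.5000, cycloidal 4.2568, simple-harmonic 3.9695
only one law matches every sample → uniform

uniform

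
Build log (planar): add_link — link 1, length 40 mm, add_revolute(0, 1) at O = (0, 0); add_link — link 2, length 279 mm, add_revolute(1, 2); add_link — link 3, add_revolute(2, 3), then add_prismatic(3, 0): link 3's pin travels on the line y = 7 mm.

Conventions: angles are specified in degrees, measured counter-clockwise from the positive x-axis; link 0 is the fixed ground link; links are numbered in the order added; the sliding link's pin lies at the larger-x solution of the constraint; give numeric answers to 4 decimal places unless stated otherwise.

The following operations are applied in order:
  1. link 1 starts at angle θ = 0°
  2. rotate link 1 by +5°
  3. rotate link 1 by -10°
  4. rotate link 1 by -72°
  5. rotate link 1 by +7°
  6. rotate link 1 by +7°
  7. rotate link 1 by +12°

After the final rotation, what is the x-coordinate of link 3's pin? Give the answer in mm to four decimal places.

geometry: r = 40 mm, L = 279 mm, e = 7 mm; θ starts at 0°
rotate link 1 by +5°: θ ← 0° +5° = 5°
rotate link 1 by -10°: θ ← 5° -10° = -5°
rotate link 1 by -72°: θ ← -5° -72° = -77°
rotate link 1 by +7°: θ ← -77° +7° = -70°
rotate link 1 by +7°: θ ← -70° +7° = -63°
rotate link 1 by +12°: θ ← -63° +12° = -51°
crank pin P = (r cos θ, r sin θ) = (25.172816, -31.085838)
h = r sin θ − e = -31.085838 − 7 = -38.085838
x = r cos θ + √(L² − h²) = 25.172816 + 276.388258 = 301.561073

301.5611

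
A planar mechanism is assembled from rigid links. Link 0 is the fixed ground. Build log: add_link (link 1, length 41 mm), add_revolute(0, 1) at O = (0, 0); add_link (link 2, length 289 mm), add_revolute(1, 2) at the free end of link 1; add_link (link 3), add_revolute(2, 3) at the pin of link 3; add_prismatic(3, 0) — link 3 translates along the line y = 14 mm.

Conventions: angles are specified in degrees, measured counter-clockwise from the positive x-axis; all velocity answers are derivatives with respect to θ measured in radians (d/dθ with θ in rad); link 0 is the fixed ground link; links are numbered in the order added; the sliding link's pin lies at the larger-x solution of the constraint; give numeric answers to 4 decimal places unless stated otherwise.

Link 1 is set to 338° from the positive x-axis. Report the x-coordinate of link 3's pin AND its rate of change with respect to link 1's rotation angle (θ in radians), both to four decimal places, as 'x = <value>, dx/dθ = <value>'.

geometry: r = 41 mm, L = 289 mm, e = 14 mm
crank pin P = (r cos θ, r sin θ) = (38.014538, -15.358870)
h = r sin θ − e = -15.358870 − 14 = -29.358870
x = r cos θ + √(L² − h²) = 38.014538 + 287.504881 = 325.519419
dx/dθ = −r sin θ − h·r cos θ/√(L² − h²) (θ in radians; h = -29.358870) = 19.240766

x = 325.5194, dx/dθ = 19.2408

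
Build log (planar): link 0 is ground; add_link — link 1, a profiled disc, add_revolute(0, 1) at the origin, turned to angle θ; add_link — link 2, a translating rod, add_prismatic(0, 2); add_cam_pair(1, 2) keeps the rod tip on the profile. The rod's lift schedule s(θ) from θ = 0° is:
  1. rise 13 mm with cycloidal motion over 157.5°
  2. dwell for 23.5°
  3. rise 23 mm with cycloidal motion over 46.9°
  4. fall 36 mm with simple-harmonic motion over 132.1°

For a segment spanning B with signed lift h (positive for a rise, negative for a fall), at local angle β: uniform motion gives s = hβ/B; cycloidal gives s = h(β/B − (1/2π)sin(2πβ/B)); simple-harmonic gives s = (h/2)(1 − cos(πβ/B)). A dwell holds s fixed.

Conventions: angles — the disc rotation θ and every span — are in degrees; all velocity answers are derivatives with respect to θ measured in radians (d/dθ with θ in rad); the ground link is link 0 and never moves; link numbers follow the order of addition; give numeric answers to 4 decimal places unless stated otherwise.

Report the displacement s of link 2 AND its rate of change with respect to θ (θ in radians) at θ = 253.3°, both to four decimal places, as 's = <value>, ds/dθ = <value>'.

seg 1 [0°–157.5°] cycloidal, h=13: full span → s += 13 → s = 13.0000
seg 2 [157.5°–181°] dwell: s stays 13.0000
seg 3 [181°–227.9°] cycloidal, h=23: full span → s += 23 → s = 36.0000
seg 4 [227.9°–360°] simple-harmonic, h=-36: θ=253.3° here. β=25.4, B=132.1. -36/2·(1 − cos(π·0.1923)) = -3.1854 → s = 32.8146
velocity in seg [227.9°–360°] (simple-harmonic), θ in radians: β = 25.4° = 0.4433 rad, B = 132.1° = 2.3056 rad; ds/dθ = (πh/(2B)) sin(πβ/B) = (π·(-36)/(2·2.3056)) sin(π·0.1923) = -13.931006 mm/rad

s = 32.8146, ds/dθ = -13.9310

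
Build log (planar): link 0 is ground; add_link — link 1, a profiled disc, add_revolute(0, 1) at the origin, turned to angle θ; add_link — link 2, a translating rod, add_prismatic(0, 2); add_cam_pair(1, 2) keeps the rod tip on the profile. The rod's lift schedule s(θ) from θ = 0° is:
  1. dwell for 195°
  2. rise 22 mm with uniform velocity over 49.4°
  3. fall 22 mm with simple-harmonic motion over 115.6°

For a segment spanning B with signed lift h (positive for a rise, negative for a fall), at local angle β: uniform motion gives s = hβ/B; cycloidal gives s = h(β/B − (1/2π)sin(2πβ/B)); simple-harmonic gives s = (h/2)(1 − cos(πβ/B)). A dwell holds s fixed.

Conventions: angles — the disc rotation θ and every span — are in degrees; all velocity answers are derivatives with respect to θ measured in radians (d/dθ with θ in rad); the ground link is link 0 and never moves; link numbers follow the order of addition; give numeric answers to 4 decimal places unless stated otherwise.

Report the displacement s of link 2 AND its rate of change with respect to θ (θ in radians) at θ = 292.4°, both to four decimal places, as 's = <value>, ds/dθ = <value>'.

seg 1 [0°–195°] dwell: s stays 0.0000
seg 2 [195°–244.4°] uniform, h=22: full span → s += 22 → s = 22.0000
seg 3 [244.4°–360°] simple-harmonic, h=-22: θ=292.4° here. β=48, B=115.6. -22/2·(1 − cos(π·0.4152)) = -8.1049 → s = 13.8951
velocity in seg [244.4°–360°] (simple-harmonic), θ in radians: β = 48° = 0.8378 rad, B = 115.6° = 2.0176 rad; ds/dθ = (πh/(2B)) sin(πβ/B) = (π·(-22)/(2·2.0176)) sin(π·0.4152) = -16.524156 mm/rad

s = 13.8951, ds/dθ = -16.5242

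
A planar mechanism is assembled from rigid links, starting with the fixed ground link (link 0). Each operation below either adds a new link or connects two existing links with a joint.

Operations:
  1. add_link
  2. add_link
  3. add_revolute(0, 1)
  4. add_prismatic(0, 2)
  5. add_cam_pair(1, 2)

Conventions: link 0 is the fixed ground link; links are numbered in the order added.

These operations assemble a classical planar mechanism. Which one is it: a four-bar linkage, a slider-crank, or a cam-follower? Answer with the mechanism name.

links: 3 (incl. ground); joints: 1 revolute, 1 prismatic, 1 higher (cam) pair, forming one closed loop
3 links, revolute + prismatic + higher pair in one loop → cam-follower

cam-follower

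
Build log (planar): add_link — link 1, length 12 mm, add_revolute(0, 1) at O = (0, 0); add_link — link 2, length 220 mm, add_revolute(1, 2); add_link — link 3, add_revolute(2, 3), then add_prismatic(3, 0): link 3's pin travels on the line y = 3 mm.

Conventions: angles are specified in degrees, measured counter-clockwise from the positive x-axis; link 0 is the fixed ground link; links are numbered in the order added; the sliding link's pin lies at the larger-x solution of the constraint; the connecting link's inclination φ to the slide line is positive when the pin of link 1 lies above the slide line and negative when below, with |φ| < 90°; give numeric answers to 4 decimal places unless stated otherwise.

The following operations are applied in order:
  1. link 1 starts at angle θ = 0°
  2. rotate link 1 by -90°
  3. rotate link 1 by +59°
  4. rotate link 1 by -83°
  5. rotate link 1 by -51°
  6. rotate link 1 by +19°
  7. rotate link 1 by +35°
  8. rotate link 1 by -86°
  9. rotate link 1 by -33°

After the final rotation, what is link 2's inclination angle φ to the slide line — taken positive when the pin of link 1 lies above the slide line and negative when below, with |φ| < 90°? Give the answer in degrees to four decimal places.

geometry: r = 12 mm, L = 220 mm, e = 3 mm; θ starts at 0°
rotate link 1 by -90°: θ ← 0° -90° = -90°
rotate link 1 by +59°: θ ← -90° +59° = -31°
rotate link 1 by -83°: θ ← -31° -83° = -114°
rotate link 1 by -51°: θ ← -114° -51° = -165°
rotate link 1 by +19°: θ ← -165° +19° = -146°
rotate link 1 by +35°: θ ← -146° +35° = -111°
rotate link 1 by -86°: θ ← -111° -86° = -197°
rotate link 1 by -33°: θ ← -197° -33° = -230°
h = r sin θ − e = 9.192533 − 3 = 6.192533
sin φ = h / L = 6.192533 / 220 = 0.02814788
φ = arcsin(0.02814788) = 1.612968°

1.6130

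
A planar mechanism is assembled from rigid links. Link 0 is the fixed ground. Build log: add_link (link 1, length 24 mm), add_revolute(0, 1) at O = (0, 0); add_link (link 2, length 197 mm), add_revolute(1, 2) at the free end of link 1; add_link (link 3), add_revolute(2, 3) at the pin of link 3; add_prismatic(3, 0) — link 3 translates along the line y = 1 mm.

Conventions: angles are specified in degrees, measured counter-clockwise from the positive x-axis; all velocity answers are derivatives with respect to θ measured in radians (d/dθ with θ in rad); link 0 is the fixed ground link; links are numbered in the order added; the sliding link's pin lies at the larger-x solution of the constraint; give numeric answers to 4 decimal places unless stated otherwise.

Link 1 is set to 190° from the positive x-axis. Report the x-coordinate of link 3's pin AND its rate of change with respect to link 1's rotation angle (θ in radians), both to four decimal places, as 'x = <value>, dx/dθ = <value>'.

geometry: r = 24 mm, L = 197 mm, e = 1 mm
crank pin P = (r cos θ, r sin θ) = (-23.635386, -4.167556)
h = r sin θ − e = -4.167556 − 1 = -5.167556
x = r cos θ + √(L² − h²) = -23.635386 + 196.932213 = 173.296827
dx/dθ = −r sin θ − h·r cos θ/√(L² − h²) (θ in radians; h = -5.167556) = 3.547357

x = 173.2968, dx/dθ = 3.5474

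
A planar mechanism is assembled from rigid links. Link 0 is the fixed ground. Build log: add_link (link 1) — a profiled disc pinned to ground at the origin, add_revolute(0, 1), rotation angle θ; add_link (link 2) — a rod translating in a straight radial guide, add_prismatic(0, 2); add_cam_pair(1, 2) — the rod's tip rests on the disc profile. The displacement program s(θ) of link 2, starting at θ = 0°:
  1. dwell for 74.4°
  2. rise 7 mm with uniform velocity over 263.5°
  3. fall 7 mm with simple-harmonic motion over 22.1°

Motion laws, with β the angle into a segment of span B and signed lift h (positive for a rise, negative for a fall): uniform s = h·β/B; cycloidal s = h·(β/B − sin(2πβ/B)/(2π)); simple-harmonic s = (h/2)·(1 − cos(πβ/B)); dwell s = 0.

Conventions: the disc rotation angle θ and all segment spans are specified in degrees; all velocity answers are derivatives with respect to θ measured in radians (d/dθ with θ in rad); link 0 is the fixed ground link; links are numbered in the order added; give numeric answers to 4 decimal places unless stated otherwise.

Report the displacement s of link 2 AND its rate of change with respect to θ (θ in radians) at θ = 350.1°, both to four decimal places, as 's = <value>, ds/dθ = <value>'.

seg 1 [0°–74.4°] dwell: s stays 0.0000
seg 2 [74.4°–337.9°] uniform, h=7: full span → s += 7 → s = 7.0000
seg 3 [337.9°–360°] simple-harmonic, h=-7: θ=350.1° here. β=12.2, B=22.1. -7/2·(1 − cos(π·0.5520)) = -4.0696 → s = 2.9304
velocity in seg [337.9°–360°] (simple-harmonic), θ in radians: β = 12.2° = 0.2129 rad, B = 22.1° = 0.3857 rad; ds/dθ = (πh/(2B)) sin(πβ/B) = (π·(-7)/(2·0.3857)) sin(π·0.5520) = -28.126719 mm/rad

s = 2.9304, ds/dθ = -28.1267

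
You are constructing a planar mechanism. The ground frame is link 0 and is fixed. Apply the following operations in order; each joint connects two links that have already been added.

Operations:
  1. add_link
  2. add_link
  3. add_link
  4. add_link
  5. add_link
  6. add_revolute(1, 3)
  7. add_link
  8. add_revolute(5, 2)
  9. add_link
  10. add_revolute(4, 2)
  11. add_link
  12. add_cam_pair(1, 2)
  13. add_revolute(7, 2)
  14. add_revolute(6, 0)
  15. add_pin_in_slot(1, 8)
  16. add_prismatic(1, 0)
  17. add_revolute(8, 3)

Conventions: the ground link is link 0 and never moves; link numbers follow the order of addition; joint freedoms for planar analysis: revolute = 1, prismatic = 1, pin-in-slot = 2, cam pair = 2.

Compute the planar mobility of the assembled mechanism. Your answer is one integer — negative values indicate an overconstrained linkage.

ground; <1,0,0>
#1 <2,0,0>
#2 <3,0,0>
#3 <4,0,0>
#4 <5,0,0>
#5 <6,0,0>
R:1↔3 J1 <6,1,0>
#6 <7,1,0>
R:5↔2 J1 <7,2,0>
#7 <8,2,0>
R:4↔2 J1 <8,3,0>
#8 <9,3,0>
C:1↔2 J2 <9,3,1>
R:7↔2 J1 <9,4,1>
R:6↔0 J1 <9,5,1>
PS:1↔8 J2 <9,5,2>
P:1↔0 J1 <9,6,2>
R:8↔3 J1 <9,7,2>
3×8 − 2×7 − 1×2 = 8

M = 8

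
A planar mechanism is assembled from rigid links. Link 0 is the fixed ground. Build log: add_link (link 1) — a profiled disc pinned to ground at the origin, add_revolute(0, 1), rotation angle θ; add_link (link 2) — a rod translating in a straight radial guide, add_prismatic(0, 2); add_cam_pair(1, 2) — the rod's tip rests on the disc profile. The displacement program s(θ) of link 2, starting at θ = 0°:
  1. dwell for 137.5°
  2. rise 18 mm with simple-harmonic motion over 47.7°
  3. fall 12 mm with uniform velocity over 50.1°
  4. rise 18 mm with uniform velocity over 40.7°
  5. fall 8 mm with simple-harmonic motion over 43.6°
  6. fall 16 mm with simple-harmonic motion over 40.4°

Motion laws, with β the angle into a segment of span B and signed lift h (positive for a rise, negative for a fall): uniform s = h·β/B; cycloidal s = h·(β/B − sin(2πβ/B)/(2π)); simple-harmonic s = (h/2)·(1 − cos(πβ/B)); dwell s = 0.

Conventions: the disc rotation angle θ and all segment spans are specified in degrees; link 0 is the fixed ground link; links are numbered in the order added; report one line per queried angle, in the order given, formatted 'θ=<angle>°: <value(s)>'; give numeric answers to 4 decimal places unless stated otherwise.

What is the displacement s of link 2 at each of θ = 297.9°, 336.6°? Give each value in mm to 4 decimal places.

seg 1 [0°–137.5°] dwell: s stays 0.0000
seg 2 [137.5°–185.2°] simple-harmonic, h=18: full span → s += 18 → s = 18.0000
seg 3 [185.2°–235.3°] uniform, h=-12: full span → s += -12 → s = 6.0000
seg 4 [235.3°–276°] uniform, h=18: full span → s += 18 → s = 24.0000
seg 5 [276°–319.6°] simple-harmonic, h=-8: θ=297.9° here. β=21.9, B=43.6. -8/2·(1 − cos(π·0.5023)) = -4.0288 → s = 19.9712
seg 5 [276°–319.6°] simple-harmonic, h=-8: full span → s += -8 → s = 16.0000
seg 6 [319.6°–360°] simple-harmonic, h=-16: θ=336.6° here. β=17, B=40.4. -16/2·(1 − cos(π·0.4208)) = -6.0298 → s = 9.9702

θ=297.9°: 19.9712
θ=336.6°: 9.9702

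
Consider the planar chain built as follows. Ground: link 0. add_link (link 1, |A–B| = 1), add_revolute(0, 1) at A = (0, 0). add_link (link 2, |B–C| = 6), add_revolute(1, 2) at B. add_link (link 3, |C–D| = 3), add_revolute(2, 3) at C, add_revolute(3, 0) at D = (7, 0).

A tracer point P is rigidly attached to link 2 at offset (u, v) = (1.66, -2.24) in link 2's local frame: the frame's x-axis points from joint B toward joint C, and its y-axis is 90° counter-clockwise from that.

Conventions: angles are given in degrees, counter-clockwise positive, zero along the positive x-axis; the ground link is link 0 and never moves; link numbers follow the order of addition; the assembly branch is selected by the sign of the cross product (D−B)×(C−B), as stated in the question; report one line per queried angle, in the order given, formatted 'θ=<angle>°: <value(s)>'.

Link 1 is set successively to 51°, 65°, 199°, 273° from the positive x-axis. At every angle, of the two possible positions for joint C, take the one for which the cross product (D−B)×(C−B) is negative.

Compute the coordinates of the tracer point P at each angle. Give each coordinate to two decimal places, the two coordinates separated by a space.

A=(0,0), D=(7.00,0)
θ=51°: B = A + 1.00·(cos51°, sin51°) = (0.6293, 0.7771)
θ=51°: |BD| = 6.4179
θ=51°: circle(B,6.00) ∩ circle(D,3.00): a=5.3124, h=2.7889
θ=51°:   candidates: C₊=(6.2404,2.9022) cross=17.899; C₋=(5.5650,-2.6345) cross=-17.899
θ=51°:   branch - wants cross < 0 → take C=(5.5650,-2.6345) (cross=-17.899)
θ=51°: ex = (C−B)/|BC| = (0.8226,-0.5686); ey = (0.5686,0.8226)
θ=51°: P = B + 1.66·ex + -2.24·ey = (0.7212,-2.0094)
θ=65°: B = A + 1.00·(cos65°, sin65°) = (0.4226, 0.9063)
θ=65°: |BD| = 6.6395
θ=65°: circle(B,6.00) ∩ circle(D,3.00): a=5.3530, h=2.7102
θ=65°:   candidates: C₊=(6.0955,2.8604) cross=17.994; C₋=(5.3556,-2.5092) cross=-17.994
θ=65°:   branch - wants cross < 0 → take C=(5.3556,-2.5092) (cross=-17.994)
θ=65°: ex = (C−B)/|BC| = (0.8222,-0.5692); ey = (0.5692,0.8222)
θ=65°: P = B + 1.66·ex + -2.24·ey = (0.5123,-1.8803)
θ=199°: B = A + 1.00·(cos199°, sin199°) = (-0.9455, -0.3256)
θ=199°: |BD| = 7.9522
θ=199°: circle(B,6.00) ∩ circle(D,3.00): a=5.6737, h=1.9516
θ=199°:   candidates: C₊=(4.6436,1.8567) cross=15.519; C₋=(4.8034,-2.0432) cross=-15.519
θ=199°:   branch - wants cross < 0 → take C=(4.8034,-2.0432) (cross=-15.519)
θ=199°: ex = (C−B)/|BC| = (0.9581,-0.2863); ey = (0.2863,0.9581)
θ=199°: P = B + 1.66·ex + -2.24·ey = (0.0037,-2.9470)
θ=273°: B = A + 1.00·(cos273°, sin273°) = (0.0523, -0.9986)
θ=273°: |BD| = 7.0191
θ=273°: circle(B,6.00) ∩ circle(D,3.00): a=5.4329, h=2.5464
θ=273°:   candidates: C₊=(5.0677,2.2948) cross=17.873; C₋=(5.7922,-2.7461) cross=-17.873
θ=273°:   branch - wants cross < 0 → take C=(5.7922,-2.7461) (cross=-17.873)
θ=273°: ex = (C−B)/|BC| = (0.9566,-0.2913); ey = (0.2913,0.9566)
θ=273°: P = B + 1.66·ex + -2.24·ey = (0.9880,-3.6250)

θ=51°: 0.72 -2.01
θ=65°: 0.51 -1.88
θ=199°: 0.00 -2.95
θ=273°: 0.99 -3.62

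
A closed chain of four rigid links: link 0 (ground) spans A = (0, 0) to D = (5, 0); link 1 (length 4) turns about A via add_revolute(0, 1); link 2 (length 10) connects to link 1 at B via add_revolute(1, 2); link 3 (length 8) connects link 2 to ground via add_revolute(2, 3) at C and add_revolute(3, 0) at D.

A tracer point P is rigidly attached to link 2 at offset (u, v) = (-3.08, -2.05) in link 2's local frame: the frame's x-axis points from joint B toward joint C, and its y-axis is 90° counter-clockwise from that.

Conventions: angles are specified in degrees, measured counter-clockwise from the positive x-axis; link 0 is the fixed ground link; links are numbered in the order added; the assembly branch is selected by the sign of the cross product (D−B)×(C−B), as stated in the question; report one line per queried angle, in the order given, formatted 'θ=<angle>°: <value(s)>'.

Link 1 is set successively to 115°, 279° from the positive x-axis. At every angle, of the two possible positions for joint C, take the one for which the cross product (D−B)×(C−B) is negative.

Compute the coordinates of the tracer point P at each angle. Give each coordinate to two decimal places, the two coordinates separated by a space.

A=(0,0), D=(5.00,0)
θ=115°: B = A + 4.00·(cos115°, sin115°) = (-1.6905, 3.6252)
θ=115°: |BD| = 7.6095
θ=115°: circle(B,10.00) ∩ circle(D,8.00): a=6.1702, h=7.8695
θ=115°:   candidates: C₊=(7.4836,7.6047) cross=59.883; C₋=(-0.0145,-6.2333) cross=-59.883
θ=115°:   branch - wants cross < 0 → take C=(-0.0145,-6.2333) (cross=-59.883)
θ=115°: ex = (C−B)/|BC| = (0.1676,-0.9859); ey = (0.9859,0.1676)
θ=115°: P = B + -3.08·ex + -2.05·ey = (-4.2277,6.3181)
θ=279°: B = A + 4.00·(cos279°, sin279°) = (0.6257, -3.9508)
θ=279°: |BD| = 5.8943
θ=279°: circle(B,10.00) ∩ circle(D,8.00): a=6.0009, h=7.9993
θ=279°:   candidates: C₊=(-0.2825,6.0079) cross=47.150; C₋=(10.4408,-5.8649) cross=-47.150
θ=279°:   branch - wants cross < 0 → take C=(10.4408,-5.8649) (cross=-47.150)
θ=279°: ex = (C−B)/|BC| = (0.9815,-0.1914); ey = (0.1914,0.9815)
θ=279°: P = B + -3.08·ex + -2.05·ey = (-2.7897,-5.3733)

θ=115°: -4.23 6.32
θ=279°: -2.79 -5.37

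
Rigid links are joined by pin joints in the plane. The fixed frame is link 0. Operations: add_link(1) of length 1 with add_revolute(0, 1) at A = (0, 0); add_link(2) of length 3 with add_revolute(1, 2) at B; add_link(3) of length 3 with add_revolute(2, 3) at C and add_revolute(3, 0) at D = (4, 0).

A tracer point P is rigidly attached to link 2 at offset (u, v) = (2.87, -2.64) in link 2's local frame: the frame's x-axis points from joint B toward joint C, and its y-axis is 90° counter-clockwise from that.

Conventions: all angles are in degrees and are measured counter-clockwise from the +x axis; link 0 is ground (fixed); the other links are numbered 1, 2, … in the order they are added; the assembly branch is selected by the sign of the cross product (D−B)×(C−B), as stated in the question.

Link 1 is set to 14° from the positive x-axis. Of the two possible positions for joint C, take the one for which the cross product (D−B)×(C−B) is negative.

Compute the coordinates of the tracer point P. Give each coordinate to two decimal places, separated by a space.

A=(0,0), D=(4.00,0)
B = A + 1.00·(cos14°, sin14°) = (0.9703, 0.2419)
|BD| = 3.0393
circle(B,3.00) ∩ circle(D,3.00): a=1.5197, h=2.5866
  candidates: C₊=(2.6910,2.6994) cross=7.862; C₋=(2.2793,-2.4574) cross=-7.862
  branch - wants cross < 0 → take C=(2.2793,-2.4574) (cross=-7.862)
ex = (C−B)/|BC| = (0.4363,-0.8998); ey = (0.8998,0.4363)
P = B + 2.87·ex + -2.64·ey = (-0.1529,-3.4924)

-0.15 -3.49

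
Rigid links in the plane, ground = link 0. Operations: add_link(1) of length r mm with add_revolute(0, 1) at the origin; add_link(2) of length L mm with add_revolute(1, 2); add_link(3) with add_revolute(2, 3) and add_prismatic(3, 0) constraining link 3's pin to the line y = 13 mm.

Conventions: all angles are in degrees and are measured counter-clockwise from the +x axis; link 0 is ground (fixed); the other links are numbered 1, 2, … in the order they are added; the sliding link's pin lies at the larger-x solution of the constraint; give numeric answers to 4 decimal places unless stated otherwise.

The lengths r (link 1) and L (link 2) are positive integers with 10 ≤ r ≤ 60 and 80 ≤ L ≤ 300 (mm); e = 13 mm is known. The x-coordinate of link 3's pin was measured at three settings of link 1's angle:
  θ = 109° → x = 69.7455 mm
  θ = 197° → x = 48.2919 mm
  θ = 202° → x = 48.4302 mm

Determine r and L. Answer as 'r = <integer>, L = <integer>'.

constraint per measurement: (x − r cos θ)² + (r sin θ − e)² = L²
subtracting the θ₁ and θ₂ equations cancels the r² and L² terms:
r = (x₁² − x₂²) / (2[(x₁cos θ₁ + e sin θ₁) − (x₂cos θ₂ + e sin θ₂)]) = 32.0001 → r = 32
L² = (x₁ − r cos θ₁)² + (r sin θ₁ − e)² = 6724.0058 → L = 82.0000 → L = 82
check at θ₃=202°: x = 48.4302 (printed 48.4302) ✓

r = 32, L = 82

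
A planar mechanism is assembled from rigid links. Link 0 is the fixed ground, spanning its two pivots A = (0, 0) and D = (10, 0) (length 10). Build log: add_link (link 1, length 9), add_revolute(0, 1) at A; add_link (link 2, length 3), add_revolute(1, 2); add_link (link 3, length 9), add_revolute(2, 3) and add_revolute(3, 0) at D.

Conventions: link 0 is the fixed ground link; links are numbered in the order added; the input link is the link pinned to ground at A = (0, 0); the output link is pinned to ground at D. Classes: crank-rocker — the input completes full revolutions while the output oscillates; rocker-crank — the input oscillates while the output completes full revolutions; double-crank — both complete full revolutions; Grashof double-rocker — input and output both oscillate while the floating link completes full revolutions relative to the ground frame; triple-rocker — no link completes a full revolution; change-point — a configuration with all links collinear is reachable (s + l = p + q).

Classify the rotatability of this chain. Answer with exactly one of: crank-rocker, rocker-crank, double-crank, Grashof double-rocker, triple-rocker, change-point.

lengths: ground=10, input=9, coupler=3, output=9
sorted: s=3 (shortest), l=10 (longest), p+q=18
s + l = 13 vs p + q = 18
s + l < p + q (Grashof) with shortest = coupler link → Grashof double-rocker

Grashof double-rocker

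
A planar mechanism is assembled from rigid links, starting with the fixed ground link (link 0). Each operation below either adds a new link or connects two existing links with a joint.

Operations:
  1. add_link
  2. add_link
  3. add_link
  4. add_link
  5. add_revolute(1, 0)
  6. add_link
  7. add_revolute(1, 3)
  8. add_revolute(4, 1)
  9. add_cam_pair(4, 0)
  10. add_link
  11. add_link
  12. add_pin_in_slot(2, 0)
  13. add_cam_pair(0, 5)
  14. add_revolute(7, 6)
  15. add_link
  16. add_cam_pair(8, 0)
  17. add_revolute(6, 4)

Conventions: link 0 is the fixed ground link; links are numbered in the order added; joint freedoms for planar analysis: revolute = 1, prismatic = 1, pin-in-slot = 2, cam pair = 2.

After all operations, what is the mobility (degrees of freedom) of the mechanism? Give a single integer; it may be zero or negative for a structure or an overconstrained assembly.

L=1 J1=0 J2=0
add link → L=2 J1=0 J2=0
add link → L=3 J1=0 J2=0
add link → L=4 J1=0 J2=0
add link → L=5 J1=0 J2=0
R@1,0 dof=1 J1 → L=5 J1=1 J2=0
add link → L=6 J1=1 J2=0
R@1,3 dof=1 J1 → L=6 J1=2 J2=0
R@4,1 dof=1 J1 → L=6 J1=3 J2=0
C@4,0 dof=2 J2 → L=6 J1=3 J2=1
add link → L=7 J1=3 J2=1
add link → L=8 J1=3 J2=1
PS@2,0 dof=2 J2 → L=8 J1=3 J2=2
C@0,5 dof=2 J2 → L=8 J1=3 J2=3
R@7,6 dof=1 J1 → L=8 J1=4 J2=3
add link → L=9 J1=4 J2=3
C@8,0 dof=2 J2 → L=9 J1=4 J2=4
R@6,4 dof=1 J1 → L=9 J1=5 J2=4
M=3(L−1)−2J1−J2=3·8−2·5−4=10

M = 10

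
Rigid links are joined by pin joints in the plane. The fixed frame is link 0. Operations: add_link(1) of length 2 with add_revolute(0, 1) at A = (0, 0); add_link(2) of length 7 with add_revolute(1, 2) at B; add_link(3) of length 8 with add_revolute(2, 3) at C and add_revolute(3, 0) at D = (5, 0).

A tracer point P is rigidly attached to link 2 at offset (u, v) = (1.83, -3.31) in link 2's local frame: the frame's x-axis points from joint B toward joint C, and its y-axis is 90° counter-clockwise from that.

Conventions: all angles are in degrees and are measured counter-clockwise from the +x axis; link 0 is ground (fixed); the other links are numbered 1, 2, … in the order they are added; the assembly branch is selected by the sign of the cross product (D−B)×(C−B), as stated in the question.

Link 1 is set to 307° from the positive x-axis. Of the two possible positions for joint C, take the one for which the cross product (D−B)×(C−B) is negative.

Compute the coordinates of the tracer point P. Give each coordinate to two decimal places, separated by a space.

A=(0,0), D=(5.00,0)
B = A + 2.00·(cos307°, sin307°) = (1.2036, -1.5973)
|BD| = 4.1187
circle(B,7.00) ∩ circle(D,8.00): a=0.2384, h=6.9959
  candidates: C₊=(-1.2897,4.9436) cross=28.814; C₋=(4.1365,-7.9533) cross=-28.814
  branch - wants cross < 0 → take C=(4.1365,-7.9533) (cross=-28.814)
ex = (C−B)/|BC| = (0.4190,-0.9080); ey = (0.9080,0.4190)
P = B + 1.83·ex + -3.31·ey = (-1.0351,-4.6457)

-1.04 -4.65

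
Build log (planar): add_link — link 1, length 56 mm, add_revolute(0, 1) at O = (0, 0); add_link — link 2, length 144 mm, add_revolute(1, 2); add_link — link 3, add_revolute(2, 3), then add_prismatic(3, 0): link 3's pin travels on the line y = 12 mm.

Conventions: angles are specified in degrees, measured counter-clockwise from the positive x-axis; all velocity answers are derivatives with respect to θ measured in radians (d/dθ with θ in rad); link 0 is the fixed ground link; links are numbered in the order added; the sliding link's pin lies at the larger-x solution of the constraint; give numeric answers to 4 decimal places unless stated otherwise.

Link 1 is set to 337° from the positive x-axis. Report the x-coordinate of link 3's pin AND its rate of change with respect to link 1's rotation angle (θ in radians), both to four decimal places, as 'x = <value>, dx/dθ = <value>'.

geometry: r = 56 mm, L = 144 mm, e = 12 mm
crank pin P = (r cos θ, r sin θ) = (51.548272, -21.880943)
h = r sin θ − e = -21.880943 − 12 = -33.880943
x = r cos θ + √(L² − h²) = 51.548272 + 139.957428 = 191.505700
dx/dθ = −r sin θ − h·r cos θ/√(L² − h²) (θ in radians; h = -33.880943) = 34.359767

x = 191.5057, dx/dθ = 34.3598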